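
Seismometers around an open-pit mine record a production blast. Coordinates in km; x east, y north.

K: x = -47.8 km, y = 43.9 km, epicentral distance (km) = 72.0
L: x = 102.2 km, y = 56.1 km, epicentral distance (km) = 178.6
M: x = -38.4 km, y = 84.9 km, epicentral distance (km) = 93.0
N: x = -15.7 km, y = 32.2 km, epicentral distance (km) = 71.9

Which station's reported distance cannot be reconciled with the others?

M

Solve using three stations at a time. Using K, L, N (subtract circle equations pairwise → linear system) gives (x, y) ≈ (-55.5, -27.8).
Distances from that point to each station vs reported:
  K: calculated 72.1 vs reported 72.0 → residual 0.1 km
  L: calculated 178.6 vs reported 178.6 → residual 0.0 km
  M: calculated 114.0 vs reported 93.0 → residual 21.0 km
  N: calculated 72.0 vs reported 71.9 → residual 0.1 km
K, L, N are mutually consistent (residuals ≈ 0); M is off by 21.0 km.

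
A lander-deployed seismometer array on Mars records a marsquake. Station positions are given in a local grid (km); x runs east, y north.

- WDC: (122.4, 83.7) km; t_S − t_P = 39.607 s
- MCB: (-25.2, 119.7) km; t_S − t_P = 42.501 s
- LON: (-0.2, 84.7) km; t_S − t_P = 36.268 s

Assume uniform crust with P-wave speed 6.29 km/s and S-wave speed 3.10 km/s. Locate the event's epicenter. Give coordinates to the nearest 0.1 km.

Distance from S−P lag: d = Δt · v_P v_S / (v_P − v_S) = Δt · (6.29·3.10)/(6.29−3.10) ≈ 6.1125·Δt.
So d_WDC = 242.10, d_MCB = 259.79, d_LON = 221.69 km.
Circle about each station: (x − 122.4)² + (y − 83.7)² = 242.10²; (x + 25.2)² + (y − 119.7)² = 259.79²; (x + 0.2)² + (y − 84.7)² = 221.69².
Subtracting the WDC equation from the MCB and LON equations removes the quadratic terms:
-295.2 x + 72.0 y = -15902.75
-245.2 x + 2.0 y = -5347.37
Solving the 2×2 system: x ≈ 20.7, y ≈ -136.0 km.

(20.7, -136.0)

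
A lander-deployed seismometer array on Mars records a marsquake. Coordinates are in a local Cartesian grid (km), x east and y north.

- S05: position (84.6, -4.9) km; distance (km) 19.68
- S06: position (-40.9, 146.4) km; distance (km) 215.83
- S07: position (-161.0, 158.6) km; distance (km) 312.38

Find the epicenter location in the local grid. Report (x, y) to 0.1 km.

Circle about each station: (x − 84.6)² + (y + 4.9)² = 19.68²; (x + 40.9)² + (y − 146.4)² = 215.83²; (x + 161.0)² + (y − 158.6)² = 312.38².
Subtracting pairs of circle equations eliminates x²+y² and gives linear equations (the radical axes):
-251.0 x + 302.6 y = -30270.69
-491.2 x + 327.0 y = -53300.17
Solving the 2×2 system: x ≈ 93.6, y ≈ -22.4 km.

93.6 km east, -22.4 km north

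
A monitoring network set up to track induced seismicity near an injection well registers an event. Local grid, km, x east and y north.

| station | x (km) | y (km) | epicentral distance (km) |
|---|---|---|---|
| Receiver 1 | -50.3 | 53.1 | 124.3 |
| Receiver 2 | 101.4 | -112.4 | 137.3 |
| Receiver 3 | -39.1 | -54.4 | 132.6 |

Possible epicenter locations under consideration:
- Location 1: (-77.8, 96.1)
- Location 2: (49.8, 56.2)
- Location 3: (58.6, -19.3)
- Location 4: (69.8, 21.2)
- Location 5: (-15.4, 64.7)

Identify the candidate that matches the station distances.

Location 4

For each candidate, compare |candidate − station| to the reported distance:
Location 1: residuals Receiver 1 73.3, Receiver 2 137.6, Receiver 3 22.8 → max 137.6 km
Location 2: residuals Receiver 1 24.2, Receiver 2 39.0, Receiver 3 9.3 → max 39.0 km
Location 3: residuals Receiver 1 6.5, Receiver 2 34.8, Receiver 3 28.8 → max 34.8 km
Location 4: residuals Receiver 1 0.0, Receiver 2 0.0, Receiver 3 0.0 → max 0.0 km
Location 5: residuals Receiver 1 87.5, Receiver 2 74.8, Receiver 3 11.2 → max 87.5 km
Only Location 4 has all residuals ≈ 0.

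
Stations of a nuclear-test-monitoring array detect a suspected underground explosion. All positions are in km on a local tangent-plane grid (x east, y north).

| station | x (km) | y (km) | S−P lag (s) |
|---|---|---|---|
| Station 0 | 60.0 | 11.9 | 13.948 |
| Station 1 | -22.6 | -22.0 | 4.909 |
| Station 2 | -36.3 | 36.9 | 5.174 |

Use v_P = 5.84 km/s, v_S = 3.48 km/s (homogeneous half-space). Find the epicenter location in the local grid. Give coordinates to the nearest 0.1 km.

Distance from S−P lag: d = Δt · v_P v_S / (v_P − v_S) = Δt · (5.84·3.48)/(5.84−3.48) ≈ 8.6115·Δt.
So d_Station 0 = 120.11, d_Station 1 = 42.27, d_Station 2 = 44.56 km.
Circle about each station: (x − 60.0)² + (y − 11.9)² = 120.11²; (x + 22.6)² + (y + 22.0)² = 42.27²; (x + 36.3)² + (y − 36.9)² = 44.56².
Subtracting the Station 0 equation from the Station 1 and Station 2 equations removes the quadratic terms:
-165.2 x − 67.8 y = 9892.81
-192.6 x + 50.0 y = 11378.51
Solving the 2×2 system: x ≈ -59.4, y ≈ -1.2 km.
Check against Station 0 (with the unrounded x, y): √((x − 60.0)²+(y − 11.9)²) = 120.11 ≈ 120.11 km. ✓

-59.4 km east, -1.2 km north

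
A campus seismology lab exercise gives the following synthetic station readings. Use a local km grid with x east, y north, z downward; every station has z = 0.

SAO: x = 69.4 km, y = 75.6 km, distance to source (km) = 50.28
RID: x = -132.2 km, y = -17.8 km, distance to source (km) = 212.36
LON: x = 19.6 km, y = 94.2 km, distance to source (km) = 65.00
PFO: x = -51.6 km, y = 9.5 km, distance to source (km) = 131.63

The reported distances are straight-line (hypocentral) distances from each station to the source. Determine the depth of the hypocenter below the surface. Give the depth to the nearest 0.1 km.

Each station gives a sphere (x−x_i)² + (y−y_i)² + z² = d_i² (stations at z=0).
Subtracting the SAO sphere from RID and LON: z² cancels, leaving linear equations in x and y:
-403.2 x − 186.8 y = -35306.73
-99.6 x + 37.2 y = -2970.84
Solving: x ≈ 55.599, y ≈ 69.000 km (keep extra digits for the depth step; rounded: 55.6, 69.0).
Then from the SAO sphere: z² = 50.28² − (x − 69.4)² − (y − 75.6)² with x = 55.599, y = 69.000, so z ≈ 47.896 ≈ 47.9 km.
Check against PFO (with the unrounded solution): distance 131.63 ≈ 131.63 km. ✓

depth ≈ 47.9 km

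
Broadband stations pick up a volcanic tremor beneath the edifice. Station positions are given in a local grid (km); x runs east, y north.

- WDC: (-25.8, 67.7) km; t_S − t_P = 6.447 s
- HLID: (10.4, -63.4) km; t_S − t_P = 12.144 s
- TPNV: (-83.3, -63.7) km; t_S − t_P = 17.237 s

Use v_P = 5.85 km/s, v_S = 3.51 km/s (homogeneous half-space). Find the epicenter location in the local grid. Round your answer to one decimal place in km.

Distance from S−P lag: d = Δt · v_P v_S / (v_P − v_S) = Δt · (5.85·3.51)/(5.85−3.51) ≈ 8.7750·Δt.
So d_WDC = 56.57, d_HLID = 106.56, d_TPNV = 151.25 km.
Circle about each station: (x + 25.8)² + (y − 67.7)² = 56.57²; (x − 10.4)² + (y + 63.4)² = 106.56²; (x + 83.3)² + (y + 63.7)² = 151.25².
Subtracting pairs of circle equations eliminates x²+y² and gives linear equations (the radical axes):
72.4 x − 262.2 y = -9276.08
-115.0 x − 262.8 y = -13928.75
Solving the 2×2 system: x ≈ 24.7, y ≈ 42.2 km.
Check against WDC (with the unrounded x, y): √((x + 25.8)²+(y − 67.7)²) = 56.57 ≈ 56.57 km. ✓

x ≈ 24.7 km, y ≈ 42.2 km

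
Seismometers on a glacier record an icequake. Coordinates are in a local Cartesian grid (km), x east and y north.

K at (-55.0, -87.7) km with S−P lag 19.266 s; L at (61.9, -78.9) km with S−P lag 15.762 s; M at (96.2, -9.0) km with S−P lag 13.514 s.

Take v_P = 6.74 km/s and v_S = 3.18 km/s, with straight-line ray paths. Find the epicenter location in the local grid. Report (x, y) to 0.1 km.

Distance from S−P lag: d = Δt · v_P v_S / (v_P − v_S) = Δt · (6.74·3.18)/(6.74−3.18) ≈ 6.0206·Δt.
So d_K = 115.99, d_L = 94.90, d_M = 81.36 km.
Circle about each station: (x + 55.0)² + (y + 87.7)² = 115.99²; (x − 61.9)² + (y + 78.9)² = 94.90²; (x − 96.2)² + (y + 9.0)² = 81.36².
Subtracting the K equation from the L and M equations removes the quadratic terms:
233.8 x + 17.6 y = 3788.20
302.4 x + 157.4 y = 5453.38
Solving the 2×2 system: x ≈ 15.9, y ≈ 4.1 km.

15.9 km east, 4.1 km north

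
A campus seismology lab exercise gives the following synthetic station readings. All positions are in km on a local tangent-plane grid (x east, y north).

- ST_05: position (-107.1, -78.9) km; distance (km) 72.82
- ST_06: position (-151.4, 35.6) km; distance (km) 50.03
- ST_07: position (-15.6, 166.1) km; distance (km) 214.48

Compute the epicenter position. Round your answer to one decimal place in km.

Circle about each station: (x + 107.1)² + (y + 78.9)² = 72.82²; (x + 151.4)² + (y − 35.6)² = 50.03²; (x + 15.6)² + (y − 166.1)² = 214.48².
Subtracting the ST_05 equation from the ST_06 and ST_07 equations removes the quadratic terms:
-88.6 x + 229.0 y = 9293.45
183.0 x + 490.0 y = -30561.97
Solving the 2×2 system: x ≈ -135.4, y ≈ -11.8 km.
Check against ST_05 (with the unrounded x, y): √((x + 107.1)²+(y + 78.9)²) = 72.82 ≈ 72.82 km. ✓

x ≈ -135.4 km, y ≈ -11.8 km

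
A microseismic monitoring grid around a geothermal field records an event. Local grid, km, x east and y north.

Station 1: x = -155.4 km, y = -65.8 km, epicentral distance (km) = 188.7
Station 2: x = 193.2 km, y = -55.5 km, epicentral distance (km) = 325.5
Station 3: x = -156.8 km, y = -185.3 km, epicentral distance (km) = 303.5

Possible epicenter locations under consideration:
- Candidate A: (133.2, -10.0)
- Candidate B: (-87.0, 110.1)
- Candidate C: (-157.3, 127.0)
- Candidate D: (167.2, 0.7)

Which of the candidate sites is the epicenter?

For each candidate, compare |candidate − station| to the reported distance:
Candidate A: residuals Station 1 105.2, Station 2 250.2, Station 3 35.4 → max 250.2 km
Candidate B: residuals Station 1 0.0, Station 2 0.0, Station 3 0.0 → max 0.0 km
Candidate C: residuals Station 1 4.1, Station 2 69.7, Station 3 8.8 → max 69.7 km
Candidate D: residuals Station 1 140.7, Station 2 263.6, Station 3 70.1 → max 263.6 km
Only Candidate B has all residuals ≈ 0.

Candidate B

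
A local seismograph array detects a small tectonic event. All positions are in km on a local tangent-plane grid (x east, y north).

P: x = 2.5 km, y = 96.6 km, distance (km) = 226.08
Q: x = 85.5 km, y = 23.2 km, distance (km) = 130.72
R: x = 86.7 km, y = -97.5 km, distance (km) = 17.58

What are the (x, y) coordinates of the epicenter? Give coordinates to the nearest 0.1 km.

Circle about each station: (x − 2.5)² + (y − 96.6)² = 226.08²; (x − 85.5)² + (y − 23.2)² = 130.72²; (x − 86.7)² + (y + 97.5)² = 17.58².
Subtracting the P equation from the Q and R equations removes the quadratic terms:
166.0 x − 146.8 y = 32535.13
168.4 x − 388.2 y = 58488.44
Solving the 2×2 system: x ≈ 101.8, y ≈ -106.5 km.

101.8 km east, -106.5 km north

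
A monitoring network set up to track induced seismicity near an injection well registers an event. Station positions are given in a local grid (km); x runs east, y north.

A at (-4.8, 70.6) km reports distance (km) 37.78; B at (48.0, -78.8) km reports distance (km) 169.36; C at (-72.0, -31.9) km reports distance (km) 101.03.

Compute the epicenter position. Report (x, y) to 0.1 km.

Circle about each station: (x + 4.8)² + (y − 70.6)² = 37.78²; (x − 48.0)² + (y + 78.8)² = 169.36²; (x + 72.0)² + (y + 31.9)² = 101.03².
Subtracting pairs of circle equations eliminates x²+y² and gives linear equations (the radical axes):
105.6 x − 298.8 y = -23749.44
-134.4 x − 205.0 y = -7585.52
Solving the 2×2 system: x ≈ -42.1, y ≈ 64.6 km.
Check against A (with the unrounded x, y): √((x + 4.8)²+(y − 70.6)²) = 37.78 ≈ 37.78 km. ✓

-42.1 km east, 64.6 km north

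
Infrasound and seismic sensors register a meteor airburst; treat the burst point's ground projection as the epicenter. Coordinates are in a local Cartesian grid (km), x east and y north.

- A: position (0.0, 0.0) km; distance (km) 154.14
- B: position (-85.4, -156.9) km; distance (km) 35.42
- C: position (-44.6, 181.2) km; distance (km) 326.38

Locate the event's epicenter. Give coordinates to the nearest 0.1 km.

-52.0 km east, -145.1 km north

Circle about each station: x² + y² = 154.14²; (x + 85.4)² + (y + 156.9)² = 35.42²; (x + 44.6)² + (y − 181.2)² = 326.38².
Subtracting pairs of circle equations eliminates x²+y² and gives linear equations (the radical axes):
-170.8 x − 313.8 y = 54415.33
-89.2 x + 362.4 y = -47942.16
Solving the 2×2 system: x ≈ -52.0, y ≈ -145.1 km.
Check against A (with the unrounded x, y): √(x²+y²) = 154.14 ≈ 154.14 km. ✓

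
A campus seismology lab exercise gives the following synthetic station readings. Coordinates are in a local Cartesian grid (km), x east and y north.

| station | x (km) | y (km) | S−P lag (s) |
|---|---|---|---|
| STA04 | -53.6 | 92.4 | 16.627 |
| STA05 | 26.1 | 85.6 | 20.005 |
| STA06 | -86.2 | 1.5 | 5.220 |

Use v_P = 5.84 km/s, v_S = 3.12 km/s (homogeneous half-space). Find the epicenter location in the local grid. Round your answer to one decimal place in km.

Distance from S−P lag: d = Δt · v_P v_S / (v_P − v_S) = Δt · (5.84·3.12)/(5.84−3.12) ≈ 6.6988·Δt.
So d_STA04 = 111.38, d_STA05 = 134.01, d_STA06 = 34.97 km.
Circle about each station: (x + 53.6)² + (y − 92.4)² = 111.38²; (x − 26.1)² + (y − 85.6)² = 134.01²; (x + 86.2)² + (y − 1.5)² = 34.97².
Subtracting the STA04 equation from the STA05 and STA06 equations removes the quadratic terms:
159.4 x − 13.6 y = -8955.33
-65.2 x − 181.8 y = 7204.57
Solving the 2×2 system: x ≈ -57.8, y ≈ -18.9 km.

x ≈ -57.8 km, y ≈ -18.9 km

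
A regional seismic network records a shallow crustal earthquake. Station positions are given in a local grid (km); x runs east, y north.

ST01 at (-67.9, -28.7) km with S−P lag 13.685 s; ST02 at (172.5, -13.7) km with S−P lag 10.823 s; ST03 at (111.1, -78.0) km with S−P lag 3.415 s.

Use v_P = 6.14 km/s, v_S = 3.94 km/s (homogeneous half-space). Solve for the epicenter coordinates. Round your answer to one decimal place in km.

Distance from S−P lag: d = Δt · v_P v_S / (v_P − v_S) = Δt · (6.14·3.94)/(6.14−3.94) ≈ 10.9962·Δt.
So d_ST01 = 150.48, d_ST02 = 119.01, d_ST03 = 37.55 km.
Circle about each station: (x + 67.9)² + (y + 28.7)² = 150.48²; (x − 172.5)² + (y + 13.7)² = 119.01²; (x − 111.1)² + (y + 78.0)² = 37.55².
Subtracting the ST01 equation from the ST02 and ST03 equations removes the quadratic terms:
480.8 x + 30.0 y = 32990.69
358.0 x − 98.6 y = 34227.34
Solving the 2×2 system: x ≈ 73.6, y ≈ -79.9 km.

x ≈ 73.6 km, y ≈ -79.9 km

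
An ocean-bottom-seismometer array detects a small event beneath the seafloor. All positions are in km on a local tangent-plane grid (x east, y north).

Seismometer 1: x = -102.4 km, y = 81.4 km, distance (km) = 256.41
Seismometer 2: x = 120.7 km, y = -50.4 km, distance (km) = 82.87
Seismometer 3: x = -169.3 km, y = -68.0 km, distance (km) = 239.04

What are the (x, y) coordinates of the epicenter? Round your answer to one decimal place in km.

Circle about each station: (x + 102.4)² + (y − 81.4)² = 256.41²; (x − 120.7)² + (y + 50.4)² = 82.87²; (x + 169.3)² + (y + 68.0)² = 239.04².
Subtracting the Seismometer 1 equation from the Seismometer 2 and Seismometer 3 equations removes the quadratic terms:
446.2 x − 263.6 y = 58875.58
-133.8 x − 298.8 y = 24780.74
Solving the 2×2 system: x ≈ 65.6, y ≈ -112.3 km.
Check against Seismometer 1 (with the unrounded x, y): √((x + 102.4)²+(y − 81.4)²) = 256.41 ≈ 256.41 km. ✓

(65.6, -112.3)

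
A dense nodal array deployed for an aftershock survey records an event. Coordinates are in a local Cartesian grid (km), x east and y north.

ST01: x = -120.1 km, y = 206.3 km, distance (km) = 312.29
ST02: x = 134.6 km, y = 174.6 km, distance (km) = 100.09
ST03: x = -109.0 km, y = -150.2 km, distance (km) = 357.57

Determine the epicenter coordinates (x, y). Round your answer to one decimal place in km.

Circle about each station: (x + 120.1)² + (y − 206.3)² = 312.29²; (x − 134.6)² + (y − 174.6)² = 100.09²; (x + 109.0)² + (y + 150.2)² = 357.57².
Subtracting the ST01 equation from the ST02 and ST03 equations removes the quadratic terms:
509.4 x − 63.4 y = 79125.66
22.2 x − 713.0 y = -52873.92
Solving the 2×2 system: x ≈ 165.2, y ≈ 79.3 km.

(165.2, 79.3)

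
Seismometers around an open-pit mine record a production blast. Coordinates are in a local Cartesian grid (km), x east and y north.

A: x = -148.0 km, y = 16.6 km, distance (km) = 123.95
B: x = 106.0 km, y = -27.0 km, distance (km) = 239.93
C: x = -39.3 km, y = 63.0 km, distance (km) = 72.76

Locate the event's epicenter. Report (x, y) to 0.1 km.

(-82.3, 121.7)

Circle about each station: (x + 148.0)² + (y − 16.6)² = 123.95²; (x − 106.0)² + (y + 27.0)² = 239.93²; (x + 39.3)² + (y − 63.0)² = 72.76².
Subtracting the A equation from the B and C equations removes the quadratic terms:
508.0 x − 87.2 y = -52417.36
217.4 x + 92.8 y = -6596.49
Solving the 2×2 system: x ≈ -82.3, y ≈ 121.7 km.
Check against A (with the unrounded x, y): √((x + 148.0)²+(y − 16.6)²) = 123.95 ≈ 123.95 km. ✓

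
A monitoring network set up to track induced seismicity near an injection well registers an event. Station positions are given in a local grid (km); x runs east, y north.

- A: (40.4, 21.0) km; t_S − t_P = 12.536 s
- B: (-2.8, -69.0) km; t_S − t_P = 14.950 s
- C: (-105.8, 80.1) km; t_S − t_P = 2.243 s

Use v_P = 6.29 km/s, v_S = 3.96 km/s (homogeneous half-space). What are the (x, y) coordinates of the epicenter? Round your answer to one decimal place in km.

Distance from S−P lag: d = Δt · v_P v_S / (v_P − v_S) = Δt · (6.29·3.96)/(6.29−3.96) ≈ 10.6903·Δt.
So d_A = 134.01, d_B = 159.82, d_C = 23.98 km.
Circle about each station: (x − 40.4)² + (y − 21.0)² = 134.01²; (x + 2.8)² + (y + 69.0)² = 159.82²; (x + 105.8)² + (y − 80.1)² = 23.98².
Subtracting the A equation from the B and C equations removes the quadratic terms:
-86.4 x − 180.0 y = -4888.07
-292.4 x + 118.2 y = 32920.13
Solving the 2×2 system: x ≈ -85.1, y ≈ 68.0 km.

(-85.1, 68.0)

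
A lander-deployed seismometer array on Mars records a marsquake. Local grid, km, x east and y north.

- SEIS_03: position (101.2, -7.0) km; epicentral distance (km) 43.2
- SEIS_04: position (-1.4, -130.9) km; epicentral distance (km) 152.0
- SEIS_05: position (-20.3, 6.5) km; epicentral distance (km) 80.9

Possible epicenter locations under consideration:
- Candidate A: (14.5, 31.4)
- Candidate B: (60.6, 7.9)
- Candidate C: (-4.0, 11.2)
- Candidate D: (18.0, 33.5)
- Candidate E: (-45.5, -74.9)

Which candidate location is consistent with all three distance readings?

For each candidate, compare |candidate − station| to the reported distance:
Candidate A: residuals SEIS_03 51.6, SEIS_04 11.1, SEIS_05 38.1 → max 51.6 km
Candidate B: residuals SEIS_03 0.0, SEIS_04 0.0, SEIS_05 0.0 → max 0.0 km
Candidate C: residuals SEIS_03 63.6, SEIS_04 9.9, SEIS_05 63.9 → max 63.9 km
Candidate D: residuals SEIS_03 49.3, SEIS_04 13.5, SEIS_05 34.0 → max 49.3 km
Candidate E: residuals SEIS_03 118.5, SEIS_04 80.7, SEIS_05 4.3 → max 118.5 km
Only Candidate B has all residuals ≈ 0.

Candidate B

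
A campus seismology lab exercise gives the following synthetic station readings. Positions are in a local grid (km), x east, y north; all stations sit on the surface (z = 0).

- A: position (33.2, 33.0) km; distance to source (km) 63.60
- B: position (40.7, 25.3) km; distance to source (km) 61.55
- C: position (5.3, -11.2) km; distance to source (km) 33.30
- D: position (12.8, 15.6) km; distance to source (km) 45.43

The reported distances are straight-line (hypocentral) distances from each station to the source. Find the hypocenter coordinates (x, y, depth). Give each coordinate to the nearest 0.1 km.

x ≈ 8.3 km, y ≈ -15.4 km, depth ≈ 32.9 km

Each station gives a sphere (x−x_i)² + (y−y_i)² + z² = d_i² (stations at z=0).
Subtracting the A sphere from B and C: z² cancels, leaving linear equations in x and y:
15.0 x − 15.4 y = 361.90
-55.8 x − 88.4 y = 898.36
Solving: x ≈ 8.309, y ≈ -15.407 km (keep extra digits for the depth step; rounded: 8.3, -15.4).
Then from the A sphere: z² = 63.60² − (x − 33.2)² − (y − 33.0)² with x = 8.309, y = -15.407, so z ≈ 32.896 ≈ 32.9 km.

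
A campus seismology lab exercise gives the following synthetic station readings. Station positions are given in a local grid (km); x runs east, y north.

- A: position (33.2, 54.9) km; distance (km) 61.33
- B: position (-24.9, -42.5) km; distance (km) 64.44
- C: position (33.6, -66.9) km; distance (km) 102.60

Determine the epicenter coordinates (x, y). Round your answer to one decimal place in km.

-18.3 km east, 21.6 km north

Circle about each station: (x − 33.2)² + (y − 54.9)² = 61.33²; (x + 24.9)² + (y + 42.5)² = 64.44²; (x − 33.6)² + (y + 66.9)² = 102.60².
Subtracting the A equation from the B and C equations removes the quadratic terms:
-116.2 x − 194.8 y = -2081.13
0.8 x − 243.6 y = -5277.07
Solving the 2×2 system: x ≈ -18.3, y ≈ 21.6 km.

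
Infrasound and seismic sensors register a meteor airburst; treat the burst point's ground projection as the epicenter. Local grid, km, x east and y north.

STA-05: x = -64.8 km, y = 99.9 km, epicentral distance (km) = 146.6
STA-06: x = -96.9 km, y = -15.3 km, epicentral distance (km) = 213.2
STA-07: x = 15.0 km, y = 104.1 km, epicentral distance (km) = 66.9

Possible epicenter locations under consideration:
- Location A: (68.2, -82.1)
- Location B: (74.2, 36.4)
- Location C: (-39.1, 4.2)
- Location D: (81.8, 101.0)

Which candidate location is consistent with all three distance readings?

For each candidate, compare |candidate − station| to the reported distance:
Location A: residuals STA-05 78.8, STA-06 35.1, STA-07 126.8 → max 126.8 km
Location B: residuals STA-05 6.2, STA-06 34.5, STA-07 23.0 → max 34.5 km
Location C: residuals STA-05 47.5, STA-06 152.2, STA-07 46.7 → max 152.2 km
Location D: residuals STA-05 0.0, STA-06 0.0, STA-07 0.0 → max 0.0 km
Only Location D has all residuals ≈ 0.

Location D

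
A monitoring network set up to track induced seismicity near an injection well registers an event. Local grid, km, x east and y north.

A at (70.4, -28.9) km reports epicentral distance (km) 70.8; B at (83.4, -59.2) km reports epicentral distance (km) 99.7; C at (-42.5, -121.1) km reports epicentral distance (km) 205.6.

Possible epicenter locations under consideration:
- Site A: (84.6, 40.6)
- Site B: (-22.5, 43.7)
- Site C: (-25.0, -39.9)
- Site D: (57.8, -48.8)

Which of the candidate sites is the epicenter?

Site A

For each candidate, compare |candidate − station| to the reported distance:
Site A: residuals A 0.1, B 0.1, C 0.1 → max 0.1 km
Site B: residuals A 47.1, B 48.0, C 39.6 → max 48.0 km
Site C: residuals A 25.2, B 10.4, C 122.5 → max 122.5 km
Site D: residuals A 47.2, B 72.1, C 82.0 → max 82.0 km
Only Site A has all residuals ≈ 0.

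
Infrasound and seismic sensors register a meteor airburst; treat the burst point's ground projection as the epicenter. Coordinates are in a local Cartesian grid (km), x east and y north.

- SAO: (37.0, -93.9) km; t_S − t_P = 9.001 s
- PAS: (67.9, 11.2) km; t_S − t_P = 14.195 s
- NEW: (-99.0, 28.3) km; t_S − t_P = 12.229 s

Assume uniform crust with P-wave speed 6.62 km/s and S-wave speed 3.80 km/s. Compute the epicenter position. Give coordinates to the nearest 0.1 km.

-36.2 km east, -60.9 km north

Distance from S−P lag: d = Δt · v_P v_S / (v_P − v_S) = Δt · (6.62·3.80)/(6.62−3.80) ≈ 8.9206·Δt.
So d_SAO = 80.29, d_PAS = 126.63, d_NEW = 109.09 km.
Circle about each station: (x − 37.0)² + (y + 93.9)² = 80.29²; (x − 67.9)² + (y − 11.2)² = 126.63²; (x + 99.0)² + (y − 28.3)² = 109.09².
Subtracting pairs of circle equations eliminates x²+y² and gives linear equations (the radical axes):
61.8 x + 210.2 y = -15039.03
-272.0 x + 244.4 y = -5038.46
Solving the 2×2 system: x ≈ -36.2, y ≈ -60.9 km.
Check against SAO (with the unrounded x, y): √((x − 37.0)²+(y + 93.9)²) = 80.29 ≈ 80.29 km. ✓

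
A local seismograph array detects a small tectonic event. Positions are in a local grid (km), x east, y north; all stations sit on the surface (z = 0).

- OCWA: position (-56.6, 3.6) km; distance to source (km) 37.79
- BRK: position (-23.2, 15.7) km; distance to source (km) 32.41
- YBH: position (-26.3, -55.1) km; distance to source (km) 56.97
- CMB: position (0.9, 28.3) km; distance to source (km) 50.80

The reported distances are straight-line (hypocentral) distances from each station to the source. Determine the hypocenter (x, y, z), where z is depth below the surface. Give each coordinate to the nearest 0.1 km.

(-29.3, -4.0, 25.0)

Each station gives a sphere (x−x_i)² + (y−y_i)² + z² = d_i² (stations at z=0).
Subtracting the OCWA sphere from BRK and YBH: z² cancels, leaving linear equations in x and y:
66.8 x + 24.2 y = -2054.11
60.6 x − 117.4 y = -1306.32
Solving: x ≈ -29.302, y ≈ -3.998 km (keep extra digits for the depth step; rounded: -29.3, -4.0).
Then from the OCWA sphere: z² = 37.79² − (x + 56.6)² − (y − 3.6)² with x = -29.302, y = -3.998, so z ≈ 25.003 ≈ 25.0 km.
Check against CMB (with the unrounded solution): distance 50.80 ≈ 50.80 km. ✓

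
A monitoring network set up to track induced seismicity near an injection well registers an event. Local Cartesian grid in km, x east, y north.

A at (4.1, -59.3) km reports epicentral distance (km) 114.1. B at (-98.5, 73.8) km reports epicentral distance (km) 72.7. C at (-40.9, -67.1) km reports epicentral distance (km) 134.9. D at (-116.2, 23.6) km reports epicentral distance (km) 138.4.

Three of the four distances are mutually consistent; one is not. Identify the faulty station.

Solve using three stations at a time. Using A, C, D (subtract circle equations pairwise → linear system) gives (x, y) ≈ (18.9, 53.8).
Distances from that point to each station vs reported:
  A: calculated 114.1 vs reported 114.1 → residual 0.0 km
  B: calculated 119.0 vs reported 72.7 → residual 46.3 km
  C: calculated 134.9 vs reported 134.9 → residual 0.0 km
  D: calculated 138.4 vs reported 138.4 → residual 0.0 km
A, C, D are mutually consistent (residuals ≈ 0); B is off by 46.3 km.

B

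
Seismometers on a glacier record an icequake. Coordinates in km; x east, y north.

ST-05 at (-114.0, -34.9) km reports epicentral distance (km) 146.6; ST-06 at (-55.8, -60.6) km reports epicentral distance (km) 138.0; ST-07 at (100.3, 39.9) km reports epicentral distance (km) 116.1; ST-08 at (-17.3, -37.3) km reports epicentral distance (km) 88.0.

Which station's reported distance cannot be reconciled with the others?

Solve using three stations at a time. Using ST-05, ST-06, ST-07 (subtract circle equations pairwise → linear system) gives (x, y) ≈ (-11.8, 70.2).
Distances from that point to each station vs reported:
  ST-05: calculated 146.6 vs reported 146.6 → residual 0.0 km
  ST-06: calculated 138.0 vs reported 138.0 → residual 0.0 km
  ST-07: calculated 116.1 vs reported 116.1 → residual 0.0 km
  ST-08: calculated 107.6 vs reported 88.0 → residual 19.6 km
ST-05, ST-06, ST-07 are mutually consistent (residuals ≈ 0); ST-08 is off by 19.6 km.

ST-08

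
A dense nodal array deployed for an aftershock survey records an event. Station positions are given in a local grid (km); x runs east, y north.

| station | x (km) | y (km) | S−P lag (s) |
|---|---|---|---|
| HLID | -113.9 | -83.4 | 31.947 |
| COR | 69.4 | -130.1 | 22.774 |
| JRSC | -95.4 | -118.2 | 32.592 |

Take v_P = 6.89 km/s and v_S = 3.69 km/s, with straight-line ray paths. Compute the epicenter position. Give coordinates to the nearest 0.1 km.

Distance from S−P lag: d = Δt · v_P v_S / (v_P − v_S) = Δt · (6.89·3.69)/(6.89−3.69) ≈ 7.9450·Δt.
So d_HLID = 253.82, d_COR = 180.94, d_JRSC = 258.94 km.
Circle about each station: (x + 113.9)² + (y + 83.4)² = 253.82²; (x − 69.4)² + (y + 130.1)² = 180.94²; (x + 95.4)² + (y + 118.2)² = 258.94².
Subtracting the HLID equation from the COR and JRSC equations removes the quadratic terms:
366.6 x − 93.4 y = 33498.91
37.0 x − 69.6 y = 518.30
Solving the 2×2 system: x ≈ 103.5, y ≈ 47.6 km.

103.5 km east, 47.6 km north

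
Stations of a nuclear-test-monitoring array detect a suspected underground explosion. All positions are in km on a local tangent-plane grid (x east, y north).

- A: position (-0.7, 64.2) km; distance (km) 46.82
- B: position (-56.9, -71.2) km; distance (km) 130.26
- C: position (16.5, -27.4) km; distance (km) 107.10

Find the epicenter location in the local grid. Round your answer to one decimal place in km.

x ≈ -47.2 km, y ≈ 58.7 km

Circle about each station: (x + 0.7)² + (y − 64.2)² = 46.82²; (x + 56.9)² + (y + 71.2)² = 130.26²; (x − 16.5)² + (y + 27.4)² = 107.10².
Subtracting the A equation from the B and C equations removes the quadratic terms:
-112.4 x − 270.8 y = -10590.64
34.4 x − 183.2 y = -12377.42
Solving the 2×2 system: x ≈ -47.2, y ≈ 58.7 km.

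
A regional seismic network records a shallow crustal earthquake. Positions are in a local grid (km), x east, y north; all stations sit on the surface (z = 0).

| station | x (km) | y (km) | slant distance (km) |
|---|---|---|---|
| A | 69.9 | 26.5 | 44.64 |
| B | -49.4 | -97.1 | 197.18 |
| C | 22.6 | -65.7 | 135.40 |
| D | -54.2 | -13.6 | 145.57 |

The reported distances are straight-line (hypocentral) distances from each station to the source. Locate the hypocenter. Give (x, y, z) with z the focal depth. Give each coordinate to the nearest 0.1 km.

Each station gives a sphere (x−x_i)² + (y−y_i)² + z² = d_i² (stations at z=0).
Subtracting the A sphere from B and C: z² cancels, leaving linear equations in x and y:
-238.6 x − 247.2 y = -30606.71
-94.6 x − 184.4 y = -17101.44
Solving: x ≈ 68.715, y ≈ 57.489 km (keep extra digits for the depth step; rounded: 68.7, 57.5).
Then from the A sphere: z² = 44.64² − (x − 69.9)² − (y − 26.5)² with x = 68.715, y = 57.489, so z ≈ 32.109 ≈ 32.1 km.

(68.7, 57.5, 32.1)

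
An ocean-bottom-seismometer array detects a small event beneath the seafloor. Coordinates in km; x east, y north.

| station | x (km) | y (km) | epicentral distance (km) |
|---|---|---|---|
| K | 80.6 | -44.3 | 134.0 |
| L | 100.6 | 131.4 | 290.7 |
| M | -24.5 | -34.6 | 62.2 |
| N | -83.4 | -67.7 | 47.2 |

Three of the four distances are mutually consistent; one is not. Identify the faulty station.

Solve using three stations at a time. Using K, M, N (subtract circle equations pairwise → linear system) gives (x, y) ≈ (-44.0, -93.7).
Distances from that point to each station vs reported:
  K: calculated 134.0 vs reported 134.0 → residual 0.0 km
  L: calculated 267.5 vs reported 290.7 → residual 23.2 km
  M: calculated 62.2 vs reported 62.2 → residual 0.0 km
  N: calculated 47.2 vs reported 47.2 → residual 0.0 km
K, M, N are mutually consistent (residuals ≈ 0); L is off by 23.2 km.

L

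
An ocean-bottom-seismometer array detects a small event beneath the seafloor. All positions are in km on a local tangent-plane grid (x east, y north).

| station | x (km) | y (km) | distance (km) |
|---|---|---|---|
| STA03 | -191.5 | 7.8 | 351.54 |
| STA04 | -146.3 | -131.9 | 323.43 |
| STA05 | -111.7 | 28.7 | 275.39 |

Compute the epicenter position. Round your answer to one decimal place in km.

Circle about each station: (x + 191.5)² + (y − 7.8)² = 351.54²; (x + 146.3)² + (y + 131.9)² = 323.43²; (x + 111.7)² + (y − 28.7)² = 275.39².
Subtracting the STA03 equation from the STA04 and STA05 equations removes the quadratic terms:
90.4 x − 279.4 y = 21041.62
159.6 x + 41.8 y = 24308.21
Solving the 2×2 system: x ≈ 158.6, y ≈ -24.0 km.
Check against STA03 (with the unrounded x, y): √((x + 191.5)²+(y − 7.8)²) = 351.53 ≈ 351.54 km. ✓

x ≈ 158.6 km, y ≈ -24.0 km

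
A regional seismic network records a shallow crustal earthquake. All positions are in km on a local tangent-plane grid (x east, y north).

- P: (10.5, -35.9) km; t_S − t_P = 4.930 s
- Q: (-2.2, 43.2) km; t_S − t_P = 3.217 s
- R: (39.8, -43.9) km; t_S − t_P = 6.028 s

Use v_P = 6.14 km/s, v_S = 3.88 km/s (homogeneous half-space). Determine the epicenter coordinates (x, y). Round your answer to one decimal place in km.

(17.5, 15.6)

Distance from S−P lag: d = Δt · v_P v_S / (v_P − v_S) = Δt · (6.14·3.88)/(6.14−3.88) ≈ 10.5412·Δt.
So d_P = 51.97, d_Q = 33.91, d_R = 63.54 km.
Circle about each station: (x − 10.5)² + (y + 35.9)² = 51.97²; (x + 2.2)² + (y − 43.2)² = 33.91²; (x − 39.8)² + (y + 43.9)² = 63.54².
Subtracting pairs of circle equations eliminates x²+y² and gives linear equations (the radical axes):
-25.4 x + 158.2 y = 2023.01
58.6 x − 16.0 y = 775.74
Solving the 2×2 system: x ≈ 17.5, y ≈ 15.6 km.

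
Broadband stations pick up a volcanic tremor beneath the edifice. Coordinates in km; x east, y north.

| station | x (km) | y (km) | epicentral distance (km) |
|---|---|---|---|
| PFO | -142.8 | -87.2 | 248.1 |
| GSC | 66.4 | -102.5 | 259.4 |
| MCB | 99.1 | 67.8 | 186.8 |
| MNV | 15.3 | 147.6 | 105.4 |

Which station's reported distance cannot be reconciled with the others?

PFO

Solve using three stations at a time. Using GSC, MCB, MNV (subtract circle equations pairwise → linear system) gives (x, y) ≈ (-82.9, 109.6).
Distances from that point to each station vs reported:
  PFO: calculated 205.7 vs reported 248.1 → residual 42.4 km
  GSC: calculated 259.4 vs reported 259.4 → residual 0.0 km
  MCB: calculated 186.8 vs reported 186.8 → residual 0.0 km
  MNV: calculated 105.3 vs reported 105.4 → residual 0.1 km
GSC, MCB, MNV are mutually consistent (residuals ≈ 0); PFO is off by 42.4 km.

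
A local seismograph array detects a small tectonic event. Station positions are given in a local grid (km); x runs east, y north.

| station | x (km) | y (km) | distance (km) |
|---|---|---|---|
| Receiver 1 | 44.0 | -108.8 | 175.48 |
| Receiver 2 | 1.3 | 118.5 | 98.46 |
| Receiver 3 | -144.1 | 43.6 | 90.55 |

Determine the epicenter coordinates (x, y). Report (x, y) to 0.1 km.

Circle about each station: (x − 44.0)² + (y + 108.8)² = 175.48²; (x − 1.3)² + (y − 118.5)² = 98.46²; (x + 144.1)² + (y − 43.6)² = 90.55².
Subtracting the Receiver 1 equation from the Receiver 2 and Receiver 3 equations removes the quadratic terms:
-85.4 x + 454.6 y = 21369.36
-376.2 x + 304.8 y = 31486.26
Solving the 2×2 system: x ≈ -53.8, y ≈ 36.9 km.
Check against Receiver 1 (with the unrounded x, y): √((x − 44.0)²+(y + 108.8)²) = 175.48 ≈ 175.48 km. ✓

(-53.8, 36.9)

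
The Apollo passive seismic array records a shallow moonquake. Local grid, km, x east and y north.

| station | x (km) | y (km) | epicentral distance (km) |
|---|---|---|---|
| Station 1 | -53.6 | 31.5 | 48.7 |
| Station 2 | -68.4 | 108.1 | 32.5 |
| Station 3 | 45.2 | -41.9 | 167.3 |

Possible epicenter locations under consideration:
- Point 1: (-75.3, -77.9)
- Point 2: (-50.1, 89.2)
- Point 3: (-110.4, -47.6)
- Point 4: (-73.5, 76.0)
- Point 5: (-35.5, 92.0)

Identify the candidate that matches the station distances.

Point 4

For each candidate, compare |candidate − station| to the reported distance:
Point 1: residuals Station 1 62.8, Station 2 153.6, Station 3 41.5 → max 153.6 km
Point 2: residuals Station 1 9.1, Station 2 6.2, Station 3 5.2 → max 9.1 km
Point 3: residuals Station 1 48.7, Station 2 128.8, Station 3 11.6 → max 128.8 km
Point 4: residuals Station 1 0.0, Station 2 0.0, Station 3 0.0 → max 0.0 km
Point 5: residuals Station 1 14.4, Station 2 4.1, Station 3 11.0 → max 14.4 km
Only Point 4 has all residuals ≈ 0.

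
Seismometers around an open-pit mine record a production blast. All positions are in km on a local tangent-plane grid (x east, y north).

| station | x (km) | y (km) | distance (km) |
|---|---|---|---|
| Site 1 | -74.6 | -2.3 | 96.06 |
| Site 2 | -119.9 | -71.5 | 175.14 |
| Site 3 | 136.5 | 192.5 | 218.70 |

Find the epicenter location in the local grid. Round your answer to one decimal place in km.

(-57.9, 92.3)

Circle about each station: (x + 74.6)² + (y + 2.3)² = 96.06²; (x + 119.9)² + (y + 71.5)² = 175.14²; (x − 136.5)² + (y − 192.5)² = 218.70².
Subtracting pairs of circle equations eliminates x²+y² and gives linear equations (the radical axes):
-90.6 x − 138.4 y = -7528.69
422.2 x + 389.6 y = 11515.88
Solving the 2×2 system: x ≈ -57.9, y ≈ 92.3 km.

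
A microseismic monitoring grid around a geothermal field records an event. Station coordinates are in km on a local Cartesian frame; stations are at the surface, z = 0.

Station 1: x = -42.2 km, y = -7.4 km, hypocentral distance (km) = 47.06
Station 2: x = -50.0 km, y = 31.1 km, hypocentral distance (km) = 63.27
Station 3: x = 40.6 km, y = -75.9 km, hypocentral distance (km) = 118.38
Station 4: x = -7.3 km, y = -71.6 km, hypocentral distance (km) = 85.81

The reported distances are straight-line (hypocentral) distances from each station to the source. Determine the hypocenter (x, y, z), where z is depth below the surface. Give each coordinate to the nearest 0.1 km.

Each station gives a sphere (x−x_i)² + (y−y_i)² + z² = d_i² (stations at z=0).
Subtracting the Station 1 sphere from Station 2 and Station 3: z² cancels, leaving linear equations in x and y:
-15.6 x + 77.0 y = -156.84
165.6 x − 137.0 y = -6225.61
Solving: x ≈ -47.189, y ≈ -11.597 km (keep extra digits for the depth step; rounded: -47.2, -11.6).
Then from the Station 1 sphere: z² = 47.06² − (x + 42.2)² − (y + 7.4)² with x = -47.189, y = -11.597, so z ≈ 46.606 ≈ 46.6 km.

(-47.2, -11.6, 46.6)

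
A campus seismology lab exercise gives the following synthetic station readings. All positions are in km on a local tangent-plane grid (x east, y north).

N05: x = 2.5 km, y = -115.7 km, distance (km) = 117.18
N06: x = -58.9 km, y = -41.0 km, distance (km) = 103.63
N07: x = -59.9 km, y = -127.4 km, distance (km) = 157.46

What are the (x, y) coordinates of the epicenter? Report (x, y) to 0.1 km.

37.9 km east, -4.0 km north

Circle about each station: (x − 2.5)² + (y + 115.7)² = 117.18²; (x + 58.9)² + (y + 41.0)² = 103.63²; (x + 59.9)² + (y + 127.4)² = 157.46².
Subtracting pairs of circle equations eliminates x²+y² and gives linear equations (the radical axes):
-122.8 x + 149.4 y = -5250.55
-124.8 x − 23.4 y = -4636.47
Solving the 2×2 system: x ≈ 37.9, y ≈ -4.0 km.
Check against N05 (with the unrounded x, y): √((x − 2.5)²+(y + 115.7)²) = 117.18 ≈ 117.18 km. ✓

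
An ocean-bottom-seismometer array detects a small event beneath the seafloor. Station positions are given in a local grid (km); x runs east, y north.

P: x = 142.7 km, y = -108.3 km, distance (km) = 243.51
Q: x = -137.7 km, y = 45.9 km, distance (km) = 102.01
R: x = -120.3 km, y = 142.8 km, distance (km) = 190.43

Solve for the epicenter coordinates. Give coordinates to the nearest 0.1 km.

Circle about each station: (x − 142.7)² + (y + 108.3)² = 243.51²; (x + 137.7)² + (y − 45.9)² = 102.01²; (x + 120.3)² + (y − 142.8)² = 190.43².
Subtracting the P equation from the Q and R equations removes the quadratic terms:
-560.8 x + 308.4 y = 37867.00
-526.0 x + 502.2 y = 25805.29
Solving the 2×2 system: x ≈ -92.6, y ≈ -45.6 km.

x ≈ -92.6 km, y ≈ -45.6 km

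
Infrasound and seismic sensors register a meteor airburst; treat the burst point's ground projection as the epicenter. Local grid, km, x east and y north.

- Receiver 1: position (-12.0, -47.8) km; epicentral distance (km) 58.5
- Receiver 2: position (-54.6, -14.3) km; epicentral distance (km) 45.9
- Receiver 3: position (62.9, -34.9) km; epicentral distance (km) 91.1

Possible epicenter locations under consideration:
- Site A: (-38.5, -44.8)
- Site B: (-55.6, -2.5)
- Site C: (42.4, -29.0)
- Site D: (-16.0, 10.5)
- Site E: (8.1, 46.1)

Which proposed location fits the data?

Site D

For each candidate, compare |candidate − station| to the reported distance:
Site A: residuals Receiver 1 31.8, Receiver 2 11.4, Receiver 3 10.8 → max 31.8 km
Site B: residuals Receiver 1 4.4, Receiver 2 34.1, Receiver 3 31.7 → max 34.1 km
Site C: residuals Receiver 1 0.9, Receiver 2 52.2, Receiver 3 69.8 → max 69.8 km
Site D: residuals Receiver 1 0.1, Receiver 2 0.0, Receiver 3 0.1 → max 0.1 km
Site E: residuals Receiver 1 37.5, Receiver 2 41.2, Receiver 3 6.7 → max 41.2 km
Only Site D has all residuals ≈ 0.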